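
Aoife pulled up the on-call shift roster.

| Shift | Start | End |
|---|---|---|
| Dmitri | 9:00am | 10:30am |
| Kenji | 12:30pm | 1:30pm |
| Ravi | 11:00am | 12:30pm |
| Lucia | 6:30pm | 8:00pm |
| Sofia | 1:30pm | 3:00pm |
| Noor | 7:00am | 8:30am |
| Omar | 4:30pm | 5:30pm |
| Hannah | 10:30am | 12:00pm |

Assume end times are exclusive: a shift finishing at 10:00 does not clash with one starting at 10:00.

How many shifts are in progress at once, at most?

Walk through starts and ends in time order (an end at T is processed before a start at T):
7:00am start Noor → 1
8:30am end Noor → 0
9:00am start Dmitri → 1
10:30am end Dmitri → 0
10:30am start Hannah → 1
11:00am start Ravi → 2
12:00pm end Hannah → 1
12:30pm end Ravi → 0
12:30pm start Kenji → 1
1:30pm end Kenji → 0
1:30pm start Sofia → 1
3:00pm end Sofia → 0
4:30pm start Omar → 1
5:30pm end Omar → 0
6:30pm start Lucia → 1
8:00pm end Lucia → 0
Peak is 2, at 11:00am (Hannah, Ravi).

2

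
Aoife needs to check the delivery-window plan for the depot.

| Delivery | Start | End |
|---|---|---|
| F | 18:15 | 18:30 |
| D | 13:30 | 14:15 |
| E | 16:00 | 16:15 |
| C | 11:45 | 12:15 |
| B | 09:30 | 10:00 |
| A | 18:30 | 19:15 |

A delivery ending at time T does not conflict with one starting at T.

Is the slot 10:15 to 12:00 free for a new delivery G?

No — it overlaps C

B: ends 10:00 at or before G starts 10:15 → clear.
C: starts 11:45 before G ends 12:00, and ends 12:15 after G starts 10:15 → overlap.
D: starts 13:30 at or after G ends 12:00 → clear.
E: starts 16:00 at or after G ends 12:00 → clear.
F: starts 18:15 at or after G ends 12:00 → clear.
A: starts 18:30 at or after G ends 12:00 → clear.
G overlaps C.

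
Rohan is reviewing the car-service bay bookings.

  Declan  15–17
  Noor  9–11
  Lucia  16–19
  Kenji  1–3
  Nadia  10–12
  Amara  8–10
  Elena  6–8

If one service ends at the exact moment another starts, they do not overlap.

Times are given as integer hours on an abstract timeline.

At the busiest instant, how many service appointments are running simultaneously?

2

Sort all start/end points and keep a running count:
1 start Kenji → 1
3 end Kenji → 0
6 start Elena → 1
8 end Elena → 0
8 start Amara → 1
9 start Noor → 2
10 end Amara → 1
10 start Nadia → 2
11 end Noor → 1
12 end Nadia → 0
15 start Declan → 1
16 start Lucia → 2
17 end Declan → 1
19 end Lucia → 0
Peak is 2, at 9 (Amara, Noor).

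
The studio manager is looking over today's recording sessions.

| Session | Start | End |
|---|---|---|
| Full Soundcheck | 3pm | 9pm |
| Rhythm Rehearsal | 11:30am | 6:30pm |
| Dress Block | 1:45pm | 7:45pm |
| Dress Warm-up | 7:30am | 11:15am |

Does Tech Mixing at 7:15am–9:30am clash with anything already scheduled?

Dress Warm-up: starts 7:30am before Tech Mixing ends 9:30am, and ends 11:15am after Tech Mixing starts 7:15am → overlap.
Rhythm Rehearsal: starts 11:30am at or after Tech Mixing ends 9:30am → clear.
Dress Block: starts 1:45pm at or after Tech Mixing ends 9:30am → clear.
Full Soundcheck: starts 3pm at or after Tech Mixing ends 9:30am → clear.
Tech Mixing overlaps Dress Warm-up.

Yes — it overlaps Dress Warm-up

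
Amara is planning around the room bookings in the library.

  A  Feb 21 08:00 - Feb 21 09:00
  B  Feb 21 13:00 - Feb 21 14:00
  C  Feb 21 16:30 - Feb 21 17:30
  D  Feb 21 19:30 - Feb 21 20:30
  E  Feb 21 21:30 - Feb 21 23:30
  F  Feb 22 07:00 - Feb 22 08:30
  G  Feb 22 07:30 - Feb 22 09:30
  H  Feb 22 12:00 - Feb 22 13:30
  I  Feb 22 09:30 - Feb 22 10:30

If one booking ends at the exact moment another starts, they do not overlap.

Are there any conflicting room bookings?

Yes

Sorted by start: A, B, C, D, E, F, G, I, H.
B starts after A ends, so nothing later overlaps A either.
C starts after B ends, so nothing later overlaps B either.
D starts after C ends, so nothing later overlaps C either.
E starts after D ends, so nothing later overlaps D either.
F starts after E ends, so nothing later overlaps E either.
G starts before F ends → F and G overlap.
That's a conflict, so the schedule is not conflict-free.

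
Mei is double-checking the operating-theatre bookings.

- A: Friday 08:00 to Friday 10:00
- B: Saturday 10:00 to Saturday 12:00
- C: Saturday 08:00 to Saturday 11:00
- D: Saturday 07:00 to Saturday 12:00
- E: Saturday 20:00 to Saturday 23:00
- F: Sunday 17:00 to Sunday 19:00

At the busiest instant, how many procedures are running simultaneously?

3

Sort all start/end points and keep a running count:
Friday 08:00 start A → 1
Friday 10:00 end A → 0
Saturday 07:00 start D → 1
Saturday 08:00 start C → 2
Saturday 10:00 start B → 3
Saturday 11:00 end C → 2
Saturday 12:00 end B → 1
Saturday 12:00 end D → 0
Saturday 20:00 start E → 1
Saturday 23:00 end E → 0
Sunday 17:00 start F → 1
Sunday 19:00 end F → 0
Peak is 3, at Saturday 10:00 (B, C, D).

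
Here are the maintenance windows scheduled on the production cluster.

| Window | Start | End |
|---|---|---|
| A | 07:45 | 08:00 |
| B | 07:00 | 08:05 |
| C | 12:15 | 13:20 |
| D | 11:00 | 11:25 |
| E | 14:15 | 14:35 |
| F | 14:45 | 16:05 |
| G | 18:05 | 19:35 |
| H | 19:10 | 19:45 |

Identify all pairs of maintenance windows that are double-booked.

Sorted by start: B, A, D, C, E, F, G, H.
A starts before B ends → B and A overlap.
D starts after B ends, so B has no further overlaps.
D starts after A ends, so A has no further overlaps.
C starts after D ends, so D has no further overlaps.
E starts after C ends, so C has no further overlaps.
F starts after E ends, so E has no further overlaps.
G starts after F ends, so F has no further overlaps.
H starts before G ends → G and H overlap.

A & B, G & H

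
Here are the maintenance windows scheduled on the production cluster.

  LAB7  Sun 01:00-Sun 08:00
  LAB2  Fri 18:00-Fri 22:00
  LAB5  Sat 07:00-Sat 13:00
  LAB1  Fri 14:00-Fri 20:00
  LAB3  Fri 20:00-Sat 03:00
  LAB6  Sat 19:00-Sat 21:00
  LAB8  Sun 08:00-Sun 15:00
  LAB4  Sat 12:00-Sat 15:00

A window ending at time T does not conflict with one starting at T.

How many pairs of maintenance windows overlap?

Sorted by start: LAB1, LAB2, LAB3, LAB5, LAB4, LAB6, LAB7, LAB8.
LAB2 starts before LAB1 ends → LAB1 and LAB2 overlap.
LAB3 starts exactly when LAB1 ends (back-to-back, no overlap), so nothing later overlaps LAB1 either.
LAB3 starts before LAB2 ends → LAB2 and LAB3 overlap.
LAB5 starts after LAB2 ends, so nothing later overlaps LAB2 either.
LAB5 starts after LAB3 ends, so nothing later overlaps LAB3 either.
LAB4 starts before LAB5 ends → LAB5 and LAB4 overlap.
LAB6 starts after LAB5 ends, so nothing later overlaps LAB5 either.
LAB6 starts after LAB4 ends, so nothing later overlaps LAB4 either.
LAB7 starts after LAB6 ends, so nothing later overlaps LAB6 either.
LAB8 starts exactly when LAB7 ends (back-to-back, no overlap).
Overlapping pairs: LAB1 & LAB2, LAB2 & LAB3, LAB4 & LAB5 — 3 in total.

3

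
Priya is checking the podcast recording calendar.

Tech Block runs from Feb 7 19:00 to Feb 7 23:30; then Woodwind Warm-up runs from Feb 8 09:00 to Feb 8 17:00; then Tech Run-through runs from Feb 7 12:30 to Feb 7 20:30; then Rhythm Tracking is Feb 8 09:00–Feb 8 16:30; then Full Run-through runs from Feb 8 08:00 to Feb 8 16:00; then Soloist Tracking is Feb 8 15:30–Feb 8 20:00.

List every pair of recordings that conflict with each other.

Full Run-through & Rhythm Tracking, Full Run-through & Soloist Tracking, Full Run-through & Woodwind Warm-up, Rhythm Tracking & Soloist Tracking, Rhythm Tracking & Woodwind Warm-up, Soloist Tracking & Woodwind Warm-up, Tech Block & Tech Run-through

Two intervals overlap when each starts before the other ends.
Sorted by start: Tech Run-through, Tech Block, Full Run-through, Woodwind Warm-up, Rhythm Tracking, Soloist Tracking.
Tech Block starts before Tech Run-through ends → Tech Run-through and Tech Block overlap.
Full Run-through starts after Tech Run-through ends; Tech Run-through is clear from here.
Full Run-through starts after Tech Block ends; Tech Block is clear from here.
Woodwind Warm-up starts before Full Run-through ends → Full Run-through and Woodwind Warm-up overlap.
Rhythm Tracking starts before Full Run-through ends → Full Run-through and Rhythm Tracking overlap.
Soloist Tracking starts before Full Run-through ends → Full Run-through and Soloist Tracking overlap.
Rhythm Tracking starts before Woodwind Warm-up ends → Woodwind Warm-up and Rhythm Tracking overlap.
Soloist Tracking starts before Woodwind Warm-up ends → Woodwind Warm-up and Soloist Tracking overlap.
Soloist Tracking starts before Rhythm Tracking ends → Rhythm Tracking and Soloist Tracking overlap.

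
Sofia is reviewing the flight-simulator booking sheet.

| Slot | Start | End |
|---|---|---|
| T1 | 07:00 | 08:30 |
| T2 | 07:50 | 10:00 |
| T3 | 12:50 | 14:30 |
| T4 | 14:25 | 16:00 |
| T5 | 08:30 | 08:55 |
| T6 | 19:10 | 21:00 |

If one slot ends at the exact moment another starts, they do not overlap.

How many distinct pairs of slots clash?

Sorted by start: T1, T2, T5, T3, T4, T6.
T2 starts before T1 ends → T1 and T2 overlap.
T5 starts exactly when T1 ends (back-to-back, no overlap); T1 is clear from here.
T5 starts before T2 ends → T2 and T5 overlap.
T3 starts after T2 ends; T2 is clear from here.
T3 starts after T5 ends; T5 is clear from here.
T4 starts before T3 ends → T3 and T4 overlap.
T6 starts after T3 ends.
T6 starts after T4 ends.
Overlapping pairs: T1 & T2, T2 & T5, T3 & T4 — 3 in total.

3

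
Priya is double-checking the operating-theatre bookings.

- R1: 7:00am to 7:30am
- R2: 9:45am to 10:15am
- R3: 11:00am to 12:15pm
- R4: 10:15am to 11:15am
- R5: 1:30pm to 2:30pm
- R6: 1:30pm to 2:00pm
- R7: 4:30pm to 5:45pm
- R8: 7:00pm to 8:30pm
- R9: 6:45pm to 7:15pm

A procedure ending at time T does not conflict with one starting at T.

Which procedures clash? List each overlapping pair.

R3 & R4, R5 & R6, R8 & R9

Sorted by start: R1, R2, R4, R3, R5, R6, R7, R9, R8.
R2 starts after R1 ends; R1 is clear from here.
R4 starts exactly when R2 ends (back-to-back, no overlap); R2 is clear from here.
R3 starts before R4 ends → R4 and R3 overlap.
R5 starts after R4 ends; R4 is clear from here.
R5 starts after R3 ends; R3 is clear from here.
R6 starts before R5 ends → R5 and R6 overlap.
R7 starts after R5 ends; R5 is clear from here.
R7 starts after R6 ends; R6 is clear from here.
R9 starts after R7 ends; R7 is clear from here.
R8 starts before R9 ends → R9 and R8 overlap.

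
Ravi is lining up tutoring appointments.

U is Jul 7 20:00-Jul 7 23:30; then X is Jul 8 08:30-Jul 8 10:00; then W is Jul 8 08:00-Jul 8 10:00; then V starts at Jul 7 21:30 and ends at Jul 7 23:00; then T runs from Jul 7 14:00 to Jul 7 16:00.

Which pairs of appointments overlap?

U & V, W & X

Two intervals overlap when each starts before the other ends.
Sorted by start: T, U, V, W, X.
U starts after T ends; T is clear from here.
V starts before U ends → U and V overlap.
W starts after U ends; U is clear from here.
W starts after V ends; V is clear from here.
X starts before W ends → W and X overlap.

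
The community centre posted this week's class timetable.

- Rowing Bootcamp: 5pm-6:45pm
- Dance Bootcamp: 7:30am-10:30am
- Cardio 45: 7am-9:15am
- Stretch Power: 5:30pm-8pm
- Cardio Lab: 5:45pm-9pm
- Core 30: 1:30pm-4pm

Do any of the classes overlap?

Yes

Sorted by start: Cardio 45, Dance Bootcamp, Core 30, Rowing Bootcamp, Stretch Power, Cardio Lab.
Dance Bootcamp starts before Cardio 45 ends → Cardio 45 and Dance Bootcamp overlap.
That's a conflict, so the schedule is not conflict-free.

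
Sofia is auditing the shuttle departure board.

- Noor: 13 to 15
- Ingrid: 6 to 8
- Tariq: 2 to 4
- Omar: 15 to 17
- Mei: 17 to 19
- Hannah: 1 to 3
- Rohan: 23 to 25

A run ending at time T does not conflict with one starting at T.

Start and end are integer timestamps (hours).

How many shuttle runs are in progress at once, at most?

2

Walk through starts and ends in time order (an end at T is processed before a start at T):
1 start Hannah → 1
2 start Tariq → 2
3 end Hannah → 1
4 end Tariq → 0
6 start Ingrid → 1
8 end Ingrid → 0
13 start Noor → 1
15 end Noor → 0
15 start Omar → 1
17 end Omar → 0
17 start Mei → 1
19 end Mei → 0
23 start Rohan → 1
25 end Rohan → 0
Peak is 2, at 2 (Hannah, Tariq).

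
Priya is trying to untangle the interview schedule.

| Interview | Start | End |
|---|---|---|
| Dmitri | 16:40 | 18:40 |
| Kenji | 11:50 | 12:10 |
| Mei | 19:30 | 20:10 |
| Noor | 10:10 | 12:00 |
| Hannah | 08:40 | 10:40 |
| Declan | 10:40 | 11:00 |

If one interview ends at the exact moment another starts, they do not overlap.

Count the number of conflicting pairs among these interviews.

Two intervals overlap when each starts before the other ends.
Sorted by start: Hannah, Noor, Declan, Kenji, Dmitri, Mei.
Noor starts before Hannah ends → Hannah and Noor overlap.
Declan starts exactly when Hannah ends (back-to-back, no overlap) — done with Hannah.
Declan starts before Noor ends → Noor and Declan overlap.
Kenji starts before Noor ends → Noor and Kenji overlap.
Dmitri starts after Noor ends — done with Noor.
Kenji starts after Declan ends — done with Declan.
Dmitri starts after Kenji ends — done with Kenji.
Mei starts after Dmitri ends.
Overlapping pairs: Declan & Noor, Hannah & Noor, Kenji & Noor — 3 in total.

3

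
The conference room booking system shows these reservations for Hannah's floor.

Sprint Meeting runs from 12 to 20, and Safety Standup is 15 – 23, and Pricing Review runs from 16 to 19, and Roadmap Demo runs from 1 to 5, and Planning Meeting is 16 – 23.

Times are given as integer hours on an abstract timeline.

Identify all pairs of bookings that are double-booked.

Sorted by start: Roadmap Demo, Sprint Meeting, Safety Standup, Pricing Review, Planning Meeting.
Sprint Meeting starts after Roadmap Demo ends — done with Roadmap Demo.
Safety Standup starts before Sprint Meeting ends → Sprint Meeting and Safety Standup overlap.
Pricing Review starts before Sprint Meeting ends → Sprint Meeting and Pricing Review overlap.
Planning Meeting starts before Sprint Meeting ends → Sprint Meeting and Planning Meeting overlap.
Pricing Review starts before Safety Standup ends → Safety Standup and Pricing Review overlap.
Planning Meeting starts before Safety Standup ends → Safety Standup and Planning Meeting overlap.
Planning Meeting starts before Pricing Review ends → Pricing Review and Planning Meeting overlap.

Planning Meeting & Pricing Review, Planning Meeting & Safety Standup, Planning Meeting & Sprint Meeting, Pricing Review & Safety Standup, Pricing Review & Sprint Meeting, Safety Standup & Sprint Meeting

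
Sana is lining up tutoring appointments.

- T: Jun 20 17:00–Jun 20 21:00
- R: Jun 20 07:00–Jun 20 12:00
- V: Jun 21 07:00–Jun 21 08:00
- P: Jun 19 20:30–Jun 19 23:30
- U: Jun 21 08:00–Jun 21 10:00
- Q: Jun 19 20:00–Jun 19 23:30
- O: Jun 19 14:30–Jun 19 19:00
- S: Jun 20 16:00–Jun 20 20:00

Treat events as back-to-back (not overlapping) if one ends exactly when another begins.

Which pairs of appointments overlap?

Sorted by start: O, Q, P, R, S, T, V, U.
Q starts after O ends, so O has no further overlaps.
P starts before Q ends → Q and P overlap.
R starts after Q ends, so Q has no further overlaps.
R starts after P ends, so P has no further overlaps.
S starts after R ends, so R has no further overlaps.
T starts before S ends → S and T overlap.
V starts after S ends, so S has no further overlaps.
V starts after T ends, so T has no further overlaps.
U starts exactly when V ends (back-to-back, no overlap).

P & Q, S & T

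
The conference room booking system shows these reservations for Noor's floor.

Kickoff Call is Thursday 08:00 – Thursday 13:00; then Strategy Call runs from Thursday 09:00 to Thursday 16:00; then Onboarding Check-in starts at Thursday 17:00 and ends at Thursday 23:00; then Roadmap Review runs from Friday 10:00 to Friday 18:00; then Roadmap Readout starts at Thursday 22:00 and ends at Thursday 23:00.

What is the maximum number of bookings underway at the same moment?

2

Walk through starts and ends in time order (an end at T is processed before a start at T):
Thursday 08:00 start Kickoff Call → 1
Thursday 09:00 start Strategy Call → 2
Thursday 13:00 end Kickoff Call → 1
Thursday 16:00 end Strategy Call → 0
Thursday 17:00 start Onboarding Check-in → 1
Thursday 22:00 start Roadmap Readout → 2
Thursday 23:00 end Onboarding Check-in → 1
Thursday 23:00 end Roadmap Readout → 0
Friday 10:00 start Roadmap Review → 1
Friday 18:00 end Roadmap Review → 0
Peak is 2, at Thursday 09:00 (Kickoff Call, Strategy Call).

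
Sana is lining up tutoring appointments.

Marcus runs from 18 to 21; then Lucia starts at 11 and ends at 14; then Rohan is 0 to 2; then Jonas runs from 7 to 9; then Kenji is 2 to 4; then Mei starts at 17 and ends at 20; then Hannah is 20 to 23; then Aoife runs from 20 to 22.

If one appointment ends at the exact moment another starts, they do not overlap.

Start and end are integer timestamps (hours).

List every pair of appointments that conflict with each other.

Check each pair: they overlap iff neither finishes before the other starts.
Sorted by start: Rohan, Kenji, Jonas, Lucia, Mei, Marcus, Aoife, Hannah.
Kenji starts exactly when Rohan ends (back-to-back, no overlap), so nothing later overlaps Rohan either.
Jonas starts after Kenji ends, so nothing later overlaps Kenji either.
Lucia starts after Jonas ends, so nothing later overlaps Jonas either.
Mei starts after Lucia ends, so nothing later overlaps Lucia either.
Marcus starts before Mei ends → Mei and Marcus overlap.
Aoife starts exactly when Mei ends (back-to-back, no overlap), so nothing later overlaps Mei either.
Aoife starts before Marcus ends → Marcus and Aoife overlap.
Hannah starts before Marcus ends → Marcus and Hannah overlap.
Hannah starts before Aoife ends → Aoife and Hannah overlap.

Aoife & Hannah, Aoife & Marcus, Hannah & Marcus, Marcus & Mei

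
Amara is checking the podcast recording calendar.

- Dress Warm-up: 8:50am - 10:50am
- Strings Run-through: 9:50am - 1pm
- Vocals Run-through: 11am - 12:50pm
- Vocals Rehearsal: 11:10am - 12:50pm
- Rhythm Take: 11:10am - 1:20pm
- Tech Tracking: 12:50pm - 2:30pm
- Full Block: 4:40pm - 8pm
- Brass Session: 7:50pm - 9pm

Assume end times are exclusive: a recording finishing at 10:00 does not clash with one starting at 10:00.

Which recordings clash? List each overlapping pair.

Sorted by start: Dress Warm-up, Strings Run-through, Vocals Run-through, Vocals Rehearsal, Rhythm Take, Tech Tracking, Full Block, Brass Session.
Strings Run-through starts before Dress Warm-up ends → Dress Warm-up and Strings Run-through overlap.
Vocals Run-through starts after Dress Warm-up ends, so Dress Warm-up has no further overlaps.
Vocals Run-through starts before Strings Run-through ends → Strings Run-through and Vocals Run-through overlap.
Vocals Rehearsal starts before Strings Run-through ends → Strings Run-through and Vocals Rehearsal overlap.
Rhythm Take starts before Strings Run-through ends → Strings Run-through and Rhythm Take overlap.
Tech Tracking starts before Strings Run-through ends → Strings Run-through and Tech Tracking overlap.
Full Block starts after Strings Run-through ends, so Strings Run-through has no further overlaps.
Vocals Rehearsal starts before Vocals Run-through ends → Vocals Run-through and Vocals Rehearsal overlap.
Rhythm Take starts before Vocals Run-through ends → Vocals Run-through and Rhythm Take overlap.
Tech Tracking starts exactly when Vocals Run-through ends (back-to-back, no overlap), so Vocals Run-through has no further overlaps.
Rhythm Take starts before Vocals Rehearsal ends → Vocals Rehearsal and Rhythm Take overlap.
Tech Tracking starts exactly when Vocals Rehearsal ends (back-to-back, no overlap), so Vocals Rehearsal has no further overlaps.
Tech Tracking starts before Rhythm Take ends → Rhythm Take and Tech Tracking overlap.
Full Block starts after Rhythm Take ends, so Rhythm Take has no further overlaps.
Full Block starts after Tech Tracking ends, so Tech Tracking has no further overlaps.
Brass Session starts before Full Block ends → Full Block and Brass Session overlap.

Brass Session & Full Block, Dress Warm-up & Strings Run-through, Rhythm Take & Strings Run-through, Rhythm Take & Tech Tracking, Rhythm Take & Vocals Rehearsal, Rhythm Take & Vocals Run-through, Strings Run-through & Tech Tracking, Strings Run-through & Vocals Rehearsal, Strings Run-through & Vocals Run-through, Vocals Rehearsal & Vocals Run-through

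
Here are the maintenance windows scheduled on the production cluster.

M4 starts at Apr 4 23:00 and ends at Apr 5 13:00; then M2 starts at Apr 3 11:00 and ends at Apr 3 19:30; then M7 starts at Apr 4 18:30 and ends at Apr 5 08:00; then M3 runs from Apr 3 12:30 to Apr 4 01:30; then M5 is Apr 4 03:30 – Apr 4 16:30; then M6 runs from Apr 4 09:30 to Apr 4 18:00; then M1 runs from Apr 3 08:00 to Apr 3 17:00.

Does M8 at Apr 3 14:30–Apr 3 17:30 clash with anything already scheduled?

M1: starts Apr 3 08:00 before M8 ends Apr 3 17:30, and ends Apr 3 17:00 after M8 starts Apr 3 14:30 → overlap.
M2: starts Apr 3 11:00 before M8 ends Apr 3 17:30, and ends Apr 3 19:30 after M8 starts Apr 3 14:30 → overlap.
M3: starts Apr 3 12:30 before M8 ends Apr 3 17:30, and ends Apr 4 01:30 after M8 starts Apr 3 14:30 → overlap.
M5: starts Apr 4 03:30 at or after M8 ends Apr 3 17:30 → clear.
M6: starts Apr 4 09:30 at or after M8 ends Apr 3 17:30 → clear.
M7: starts Apr 4 18:30 at or after M8 ends Apr 3 17:30 → clear.
M4: starts Apr 4 23:00 at or after M8 ends Apr 3 17:30 → clear.
M8 overlaps M1, M2, M3.

Yes — it overlaps M1, M2, M3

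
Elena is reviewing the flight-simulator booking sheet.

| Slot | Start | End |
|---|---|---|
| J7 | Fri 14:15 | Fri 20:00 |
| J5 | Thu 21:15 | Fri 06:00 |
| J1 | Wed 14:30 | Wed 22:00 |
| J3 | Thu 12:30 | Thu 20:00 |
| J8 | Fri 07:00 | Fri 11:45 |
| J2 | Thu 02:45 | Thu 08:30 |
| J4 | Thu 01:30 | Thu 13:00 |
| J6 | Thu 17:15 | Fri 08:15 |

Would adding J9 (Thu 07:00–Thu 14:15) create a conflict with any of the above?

Yes — it overlaps J2, J3, J4

J1: ends Wed 22:00 at or before J9 starts Thu 07:00 → clear.
J4: starts Thu 01:30 before J9 ends Thu 14:15, and ends Thu 13:00 after J9 starts Thu 07:00 → overlap.
J2: starts Thu 02:45 before J9 ends Thu 14:15, and ends Thu 08:30 after J9 starts Thu 07:00 → overlap.
J3: starts Thu 12:30 before J9 ends Thu 14:15, and ends Thu 20:00 after J9 starts Thu 07:00 → overlap.
J6: starts Thu 17:15 at or after J9 ends Thu 14:15 → clear.
J5: starts Thu 21:15 at or after J9 ends Thu 14:15 → clear.
J8: starts Fri 07:00 at or after J9 ends Thu 14:15 → clear.
J7: starts Fri 14:15 at or after J9 ends Thu 14:15 → clear.
J9 overlaps J2, J3, J4.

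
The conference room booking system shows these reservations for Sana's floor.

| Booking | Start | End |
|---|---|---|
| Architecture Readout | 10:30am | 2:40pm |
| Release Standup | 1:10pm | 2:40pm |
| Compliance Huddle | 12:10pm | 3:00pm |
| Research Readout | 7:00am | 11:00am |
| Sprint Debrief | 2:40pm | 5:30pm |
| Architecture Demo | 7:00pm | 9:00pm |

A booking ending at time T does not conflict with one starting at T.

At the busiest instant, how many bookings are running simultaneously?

Sweep the timeline, counting +1 at each start and −1 at each end (ends before starts at a tie):
7:00am start Research Readout → 1
10:30am start Architecture Readout → 2
11:00am end Research Readout → 1
12:10pm start Compliance Huddle → 2
1:10pm start Release Standup → 3
2:40pm end Architecture Readout → 2
2:40pm end Release Standup → 1
2:40pm start Sprint Debrief → 2
3:00pm end Compliance Huddle → 1
5:30pm end Sprint Debrief → 0
7:00pm start Architecture Demo → 1
9:00pm end Architecture Demo → 0
Peak is 3, at 1:10pm (Architecture Readout, Compliance Huddle, Release Standup).

3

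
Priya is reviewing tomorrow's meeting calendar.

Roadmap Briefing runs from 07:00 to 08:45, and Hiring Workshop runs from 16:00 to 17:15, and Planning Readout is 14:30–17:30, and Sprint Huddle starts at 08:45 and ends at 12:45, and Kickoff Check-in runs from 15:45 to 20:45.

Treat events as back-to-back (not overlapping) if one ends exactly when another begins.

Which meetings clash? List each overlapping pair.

Two intervals overlap when each starts before the other ends.
Sorted by start: Roadmap Briefing, Sprint Huddle, Planning Readout, Kickoff Check-in, Hiring Workshop.
Sprint Huddle starts exactly when Roadmap Briefing ends (back-to-back, no overlap) — done with Roadmap Briefing.
Planning Readout starts after Sprint Huddle ends — done with Sprint Huddle.
Kickoff Check-in starts before Planning Readout ends → Planning Readout and Kickoff Check-in overlap.
Hiring Workshop starts before Planning Readout ends → Planning Readout and Hiring Workshop overlap.
Hiring Workshop starts before Kickoff Check-in ends → Kickoff Check-in and Hiring Workshop overlap.

Hiring Workshop & Kickoff Check-in, Hiring Workshop & Planning Readout, Kickoff Check-in & Planning Readout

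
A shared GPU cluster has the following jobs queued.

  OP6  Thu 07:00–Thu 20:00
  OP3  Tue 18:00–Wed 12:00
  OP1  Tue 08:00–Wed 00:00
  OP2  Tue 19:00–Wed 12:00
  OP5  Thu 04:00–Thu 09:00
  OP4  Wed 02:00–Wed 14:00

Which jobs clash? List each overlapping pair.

OP1 & OP2, OP1 & OP3, OP2 & OP3, OP2 & OP4, OP3 & OP4, OP5 & OP6

Sorted by start: OP1, OP3, OP2, OP4, OP5, OP6.
OP3 starts before OP1 ends → OP1 and OP3 overlap.
OP2 starts before OP1 ends → OP1 and OP2 overlap.
OP4 starts after OP1 ends, so OP1 has no further overlaps.
OP2 starts before OP3 ends → OP3 and OP2 overlap.
OP4 starts before OP3 ends → OP3 and OP4 overlap.
OP5 starts after OP3 ends, so OP3 has no further overlaps.
OP4 starts before OP2 ends → OP2 and OP4 overlap.
OP5 starts after OP2 ends, so OP2 has no further overlaps.
OP5 starts after OP4 ends, so OP4 has no further overlaps.
OP6 starts before OP5 ends → OP5 and OP6 overlap.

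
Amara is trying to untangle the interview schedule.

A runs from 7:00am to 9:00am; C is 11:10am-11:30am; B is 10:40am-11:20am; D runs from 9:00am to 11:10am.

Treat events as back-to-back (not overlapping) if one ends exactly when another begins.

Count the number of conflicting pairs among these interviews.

Two intervals overlap when each starts before the other ends.
Sorted by start: A, D, B, C.
D starts exactly when A ends (back-to-back, no overlap); A is clear from here.
B starts before D ends → D and B overlap.
C starts exactly when D ends (back-to-back, no overlap).
C starts before B ends → B and C overlap.
Overlapping pairs: B & C, B & D — 2 in total.

2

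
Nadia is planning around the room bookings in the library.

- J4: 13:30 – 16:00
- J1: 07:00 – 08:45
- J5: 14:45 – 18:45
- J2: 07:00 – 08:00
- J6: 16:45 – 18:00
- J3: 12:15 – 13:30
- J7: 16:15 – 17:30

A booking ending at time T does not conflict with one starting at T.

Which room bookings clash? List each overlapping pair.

Check each pair: they overlap iff neither finishes before the other starts.
Sorted by start: J1, J2, J3, J4, J5, J7, J6.
J2 starts before J1 ends → J1 and J2 overlap.
J3 starts after J1 ends — done with J1.
J3 starts after J2 ends — done with J2.
J4 starts exactly when J3 ends (back-to-back, no overlap) — done with J3.
J5 starts before J4 ends → J4 and J5 overlap.
J7 starts after J4 ends — done with J4.
J7 starts before J5 ends → J5 and J7 overlap.
J6 starts before J5 ends → J5 and J6 overlap.
J6 starts before J7 ends → J7 and J6 overlap.

J1 & J2, J4 & J5, J5 & J6, J5 & J7, J6 & J7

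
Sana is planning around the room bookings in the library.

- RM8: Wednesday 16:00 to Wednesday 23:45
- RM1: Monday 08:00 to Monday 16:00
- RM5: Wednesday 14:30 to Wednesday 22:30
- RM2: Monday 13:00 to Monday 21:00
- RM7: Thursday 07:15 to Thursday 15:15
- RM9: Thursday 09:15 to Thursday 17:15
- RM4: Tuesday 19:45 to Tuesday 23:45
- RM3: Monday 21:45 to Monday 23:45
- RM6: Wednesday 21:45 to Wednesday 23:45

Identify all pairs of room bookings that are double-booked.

RM1 & RM2, RM5 & RM6, RM5 & RM8, RM6 & RM8, RM7 & RM9

Sorted by start: RM1, RM2, RM3, RM4, RM5, RM8, RM6, RM7, RM9.
RM2 starts before RM1 ends → RM1 and RM2 overlap.
RM3 starts after RM1 ends; RM1 is clear from here.
RM3 starts after RM2 ends; RM2 is clear from here.
RM4 starts after RM3 ends; RM3 is clear from here.
RM5 starts after RM4 ends; RM4 is clear from here.
RM8 starts before RM5 ends → RM5 and RM8 overlap.
RM6 starts before RM5 ends → RM5 and RM6 overlap.
RM7 starts after RM5 ends; RM5 is clear from here.
RM6 starts before RM8 ends → RM8 and RM6 overlap.
RM7 starts after RM8 ends; RM8 is clear from here.
RM7 starts after RM6 ends; RM6 is clear from here.
RM9 starts before RM7 ends → RM7 and RM9 overlap.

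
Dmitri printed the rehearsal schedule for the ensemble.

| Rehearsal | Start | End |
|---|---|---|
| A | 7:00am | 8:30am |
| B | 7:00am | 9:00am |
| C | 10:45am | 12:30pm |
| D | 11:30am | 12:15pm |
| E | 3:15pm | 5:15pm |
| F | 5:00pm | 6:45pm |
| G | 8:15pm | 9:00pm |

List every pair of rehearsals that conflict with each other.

A & B, C & D, E & F

Sorted by start: A, B, C, D, E, F, G.
B starts before A ends → A and B overlap.
C starts after A ends — done with A.
C starts after B ends — done with B.
D starts before C ends → C and D overlap.
E starts after C ends — done with C.
E starts after D ends — done with D.
F starts before E ends → E and F overlap.
G starts after E ends.
G starts after F ends.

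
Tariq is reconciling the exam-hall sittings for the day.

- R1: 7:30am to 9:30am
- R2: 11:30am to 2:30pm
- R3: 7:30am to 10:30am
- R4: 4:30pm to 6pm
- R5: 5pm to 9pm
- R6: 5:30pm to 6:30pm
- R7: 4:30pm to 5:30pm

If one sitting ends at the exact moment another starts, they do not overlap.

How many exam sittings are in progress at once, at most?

Sort all start/end points and keep a running count:
7:30am start R1 → 1
7:30am start R3 → 2
9:30am end R1 → 1
10:30am end R3 → 0
11:30am start R2 → 1
2:30pm end R2 → 0
4:30pm start R4 → 1
4:30pm start R7 → 2
5pm start R5 → 3
5:30pm end R7 → 2
5:30pm start R6 → 3
6pm end R4 → 2
6:30pm end R6 → 1
9pm end R5 → 0
Peak is 3, at 5pm (R4, R5, R7).

3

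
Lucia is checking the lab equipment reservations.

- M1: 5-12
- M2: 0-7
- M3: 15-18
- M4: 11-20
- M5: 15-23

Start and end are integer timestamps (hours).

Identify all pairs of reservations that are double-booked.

Sorted by start: M2, M1, M4, M3, M5.
M1 starts before M2 ends → M2 and M1 overlap.
M4 starts after M2 ends, so M2 has no further overlaps.
M4 starts before M1 ends → M1 and M4 overlap.
M3 starts after M1 ends, so M1 has no further overlaps.
M3 starts before M4 ends → M4 and M3 overlap.
M5 starts before M4 ends → M4 and M5 overlap.
M5 starts before M3 ends → M3 and M5 overlap.

M1 & M2, M1 & M4, M3 & M4, M3 & M5, M4 & M5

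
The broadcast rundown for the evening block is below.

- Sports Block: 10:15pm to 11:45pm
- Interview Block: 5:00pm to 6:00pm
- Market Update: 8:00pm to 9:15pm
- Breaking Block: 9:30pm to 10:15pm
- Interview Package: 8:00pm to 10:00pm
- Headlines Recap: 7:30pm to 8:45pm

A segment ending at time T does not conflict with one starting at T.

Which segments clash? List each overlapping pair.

Breaking Block & Interview Package, Headlines Recap & Interview Package, Headlines Recap & Market Update, Interview Package & Market Update

Two intervals overlap when each starts before the other ends.
Sorted by start: Interview Block, Headlines Recap, Interview Package, Market Update, Breaking Block, Sports Block.
Headlines Recap starts after Interview Block ends, so nothing later overlaps Interview Block either.
Interview Package starts before Headlines Recap ends → Headlines Recap and Interview Package overlap.
Market Update starts before Headlines Recap ends → Headlines Recap and Market Update overlap.
Breaking Block starts after Headlines Recap ends, so nothing later overlaps Headlines Recap either.
Market Update starts before Interview Package ends → Interview Package and Market Update overlap.
Breaking Block starts before Interview Package ends → Interview Package and Breaking Block overlap.
Sports Block starts after Interview Package ends.
Breaking Block starts after Market Update ends, so nothing later overlaps Market Update either.
Sports Block starts exactly when Breaking Block ends (back-to-back, no overlap).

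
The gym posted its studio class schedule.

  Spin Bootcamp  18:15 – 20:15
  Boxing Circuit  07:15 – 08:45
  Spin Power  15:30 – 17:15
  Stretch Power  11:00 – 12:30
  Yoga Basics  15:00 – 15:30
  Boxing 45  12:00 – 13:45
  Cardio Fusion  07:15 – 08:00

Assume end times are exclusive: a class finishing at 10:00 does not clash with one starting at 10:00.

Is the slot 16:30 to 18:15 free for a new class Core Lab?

No — it overlaps Spin Power

Boxing Circuit: ends 08:45 at or before Core Lab starts 16:30 → clear.
Cardio Fusion: ends 08:00 at or before Core Lab starts 16:30 → clear.
Stretch Power: ends 12:30 at or before Core Lab starts 16:30 → clear.
Boxing 45: ends 13:45 at or before Core Lab starts 16:30 → clear.
Yoga Basics: ends 15:30 at or before Core Lab starts 16:30 → clear.
Spin Power: starts 15:30 before Core Lab ends 18:15, and ends 17:15 after Core Lab starts 16:30 → overlap.
Spin Bootcamp: starts 18:15 at or after Core Lab ends 18:15 → clear.
Core Lab overlaps Spin Power.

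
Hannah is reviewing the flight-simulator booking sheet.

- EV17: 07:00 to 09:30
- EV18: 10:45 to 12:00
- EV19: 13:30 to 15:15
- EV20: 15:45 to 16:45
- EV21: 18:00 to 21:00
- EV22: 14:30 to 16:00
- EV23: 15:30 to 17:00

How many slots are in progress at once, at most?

3

Sweep the timeline, counting +1 at each start and −1 at each end (ends before starts at a tie):
07:00 start EV17 → 1
09:30 end EV17 → 0
10:45 start EV18 → 1
12:00 end EV18 → 0
13:30 start EV19 → 1
14:30 start EV22 → 2
15:15 end EV19 → 1
15:30 start EV23 → 2
15:45 start EV20 → 3
16:00 end EV22 → 2
16:45 end EV20 → 1
17:00 end EV23 → 0
18:00 start EV21 → 1
21:00 end EV21 → 0
Peak is 3, at 15:45 (EV20, EV22, EV23).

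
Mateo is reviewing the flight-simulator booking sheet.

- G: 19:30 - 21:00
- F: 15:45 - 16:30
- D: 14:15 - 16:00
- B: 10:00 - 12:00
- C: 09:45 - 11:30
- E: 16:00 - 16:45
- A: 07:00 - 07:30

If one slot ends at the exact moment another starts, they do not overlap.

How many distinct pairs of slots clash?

3

Check each pair: they overlap iff neither finishes before the other starts.
Sorted by start: A, C, B, D, F, E, G.
C starts after A ends; A is clear from here.
B starts before C ends → C and B overlap.
D starts after C ends; C is clear from here.
D starts after B ends; B is clear from here.
F starts before D ends → D and F overlap.
E starts exactly when D ends (back-to-back, no overlap); D is clear from here.
E starts before F ends → F and E overlap.
G starts after F ends.
G starts after E ends.
Overlapping pairs: B & C, D & F, E & F — 3 in total.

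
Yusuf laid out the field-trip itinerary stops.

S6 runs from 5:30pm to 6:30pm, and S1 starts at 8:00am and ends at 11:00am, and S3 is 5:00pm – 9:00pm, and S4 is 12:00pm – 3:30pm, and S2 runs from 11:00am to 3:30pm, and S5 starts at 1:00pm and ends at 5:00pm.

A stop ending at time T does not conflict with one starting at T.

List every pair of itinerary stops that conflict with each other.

Sorted by start: S1, S2, S4, S5, S3, S6.
S2 starts exactly when S1 ends (back-to-back, no overlap); S1 is clear from here.
S4 starts before S2 ends → S2 and S4 overlap.
S5 starts before S2 ends → S2 and S5 overlap.
S3 starts after S2 ends; S2 is clear from here.
S5 starts before S4 ends → S4 and S5 overlap.
S3 starts after S4 ends; S4 is clear from here.
S3 starts exactly when S5 ends (back-to-back, no overlap); S5 is clear from here.
S6 starts before S3 ends → S3 and S6 overlap.

S2 & S4, S2 & S5, S3 & S6, S4 & S5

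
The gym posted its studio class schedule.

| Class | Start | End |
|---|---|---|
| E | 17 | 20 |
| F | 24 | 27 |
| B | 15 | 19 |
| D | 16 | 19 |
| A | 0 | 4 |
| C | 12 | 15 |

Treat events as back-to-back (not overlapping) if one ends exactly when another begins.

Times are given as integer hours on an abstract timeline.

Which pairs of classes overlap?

B & D, B & E, D & E

Sorted by start: A, C, B, D, E, F.
C starts after A ends — done with A.
B starts exactly when C ends (back-to-back, no overlap) — done with C.
D starts before B ends → B and D overlap.
E starts before B ends → B and E overlap.
F starts after B ends.
E starts before D ends → D and E overlap.
F starts after D ends.
F starts after E ends.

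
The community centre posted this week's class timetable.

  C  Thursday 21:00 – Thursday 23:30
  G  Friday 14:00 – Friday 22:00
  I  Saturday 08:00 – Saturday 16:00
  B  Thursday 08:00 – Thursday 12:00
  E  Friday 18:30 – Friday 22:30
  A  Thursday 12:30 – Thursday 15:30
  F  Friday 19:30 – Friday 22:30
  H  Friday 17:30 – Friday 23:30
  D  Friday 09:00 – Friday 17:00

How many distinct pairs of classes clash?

Sorted by start: B, A, C, D, G, H, E, F, I.
A starts after B ends, so nothing later overlaps B either.
C starts after A ends, so nothing later overlaps A either.
D starts after C ends, so nothing later overlaps C either.
G starts before D ends → D and G overlap.
H starts after D ends, so nothing later overlaps D either.
H starts before G ends → G and H overlap.
E starts before G ends → G and E overlap.
F starts before G ends → G and F overlap.
I starts after G ends.
E starts before H ends → H and E overlap.
F starts before H ends → H and F overlap.
I starts after H ends.
F starts before E ends → E and F overlap.
I starts after E ends.
I starts after F ends.
Overlapping pairs: D & G, E & F, E & G, E & H, F & G, F & H, G & H — 7 in total.

7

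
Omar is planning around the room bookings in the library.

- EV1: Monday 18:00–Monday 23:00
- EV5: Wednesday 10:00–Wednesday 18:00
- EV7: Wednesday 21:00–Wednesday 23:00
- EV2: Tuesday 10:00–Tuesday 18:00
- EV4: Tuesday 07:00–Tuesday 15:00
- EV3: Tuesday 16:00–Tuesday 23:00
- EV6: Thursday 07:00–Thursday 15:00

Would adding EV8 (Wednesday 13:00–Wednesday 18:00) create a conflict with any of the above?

EV1: ends Monday 23:00 at or before EV8 starts Wednesday 13:00 → clear.
EV4: ends Tuesday 15:00 at or before EV8 starts Wednesday 13:00 → clear.
EV2: ends Tuesday 18:00 at or before EV8 starts Wednesday 13:00 → clear.
EV3: ends Tuesday 23:00 at or before EV8 starts Wednesday 13:00 → clear.
EV5: starts Wednesday 10:00 before EV8 ends Wednesday 18:00, and ends Wednesday 18:00 after EV8 starts Wednesday 13:00 → overlap.
EV7: starts Wednesday 21:00 at or after EV8 ends Wednesday 18:00 → clear.
EV6: starts Thursday 07:00 at or after EV8 ends Wednesday 18:00 → clear.
EV8 overlaps EV5.

Yes — it overlaps EV5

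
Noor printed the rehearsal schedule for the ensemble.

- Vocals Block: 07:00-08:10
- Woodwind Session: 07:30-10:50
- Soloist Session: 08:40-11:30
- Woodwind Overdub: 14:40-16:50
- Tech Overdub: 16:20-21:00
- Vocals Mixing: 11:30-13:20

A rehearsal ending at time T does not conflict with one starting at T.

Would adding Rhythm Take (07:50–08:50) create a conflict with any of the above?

Yes — it overlaps Soloist Session, Vocals Block, Woodwind Session

Vocals Block: starts 07:00 before Rhythm Take ends 08:50, and ends 08:10 after Rhythm Take starts 07:50 → overlap.
Woodwind Session: starts 07:30 before Rhythm Take ends 08:50, and ends 10:50 after Rhythm Take starts 07:50 → overlap.
Soloist Session: starts 08:40 before Rhythm Take ends 08:50, and ends 11:30 after Rhythm Take starts 07:50 → overlap.
Vocals Mixing: starts 11:30 at or after Rhythm Take ends 08:50 → clear.
Woodwind Overdub: starts 14:40 at or after Rhythm Take ends 08:50 → clear.
Tech Overdub: starts 16:20 at or after Rhythm Take ends 08:50 → clear.
Rhythm Take overlaps Vocals Block, Woodwind Session, Soloist Session.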